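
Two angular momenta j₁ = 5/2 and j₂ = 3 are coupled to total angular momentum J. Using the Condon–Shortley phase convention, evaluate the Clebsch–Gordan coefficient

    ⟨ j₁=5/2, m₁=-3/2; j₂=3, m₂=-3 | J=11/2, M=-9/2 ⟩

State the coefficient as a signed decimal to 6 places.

j₁+j₂−J=0  J+j₁−j₂=5  J−j₁+j₂=6  j₁+j₂+J+1=12
(j₁±m₁, j₂±m₂, J±M) = (1,4,0,6,1,10)
P² = 1492992000/11
sum k=0..0:
  [0] +1/17280 = 1/17280
S = 1/17280
C² = P²·S² = 5/11 ; C = +0.674200

+0.674200  (= +√(5/11))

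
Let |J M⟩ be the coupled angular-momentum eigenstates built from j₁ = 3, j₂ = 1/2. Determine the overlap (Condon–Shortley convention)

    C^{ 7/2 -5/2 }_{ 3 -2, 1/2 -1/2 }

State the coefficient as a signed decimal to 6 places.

triangle: 0!*6!*1!/8! = 720/40320
(j±m)!: 1!*5!*0!*1!*1!*6! = 86400
prefactor² = (2J+1)*Δ*N² = 86400/7
  k=0: +1/(0!*0!*5!*0!*1!*1!) = 1/120
Σ = 1/120  ⇒  CG² = 86400/7*1/120² = 6/7
CG = +√(6/7) = +0.925820

+√(6/7) = +0.925820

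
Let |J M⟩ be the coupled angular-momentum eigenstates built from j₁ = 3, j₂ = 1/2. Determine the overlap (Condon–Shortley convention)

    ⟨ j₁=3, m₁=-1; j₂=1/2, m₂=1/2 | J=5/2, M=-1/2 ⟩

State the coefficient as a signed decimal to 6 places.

j₁+j₂−J=1  J+j₁−j₂=5  J−j₁+j₂=0  j₁+j₂+J+1=7
(j₁±m₁, j₂±m₂, J±M) = (2,4,1,0,2,3)
P² = 576/7
sum k=1..1:
  [1] −1/12 = -1/12
S = -1/12
C² = P²·S² = 4/7 ; C = -0.755929

-0.755929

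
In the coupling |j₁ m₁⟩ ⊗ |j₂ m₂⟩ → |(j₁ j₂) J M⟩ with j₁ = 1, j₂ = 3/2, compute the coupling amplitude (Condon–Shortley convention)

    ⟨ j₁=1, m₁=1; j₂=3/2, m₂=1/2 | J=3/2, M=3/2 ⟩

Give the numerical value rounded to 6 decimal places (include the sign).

+0.632456

j₁+j₂−J=1  J+j₁−j₂=1  J−j₁+j₂=2  j₁+j₂+J+1=5
(j₁±m₁, j₂±m₂, J±M) = (2,0,2,1,3,0)
P² = 8/5
sum k=0..0:
  [0] +1/2 = 1/2
S = 1/2
C² = P²·S² = 2/5 ; C = +0.632456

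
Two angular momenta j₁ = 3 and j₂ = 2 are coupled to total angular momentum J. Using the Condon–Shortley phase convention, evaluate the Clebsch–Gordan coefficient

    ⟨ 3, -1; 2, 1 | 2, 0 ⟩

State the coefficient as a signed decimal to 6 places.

triangle: 3!*3!*1!/8! = 36/40320
(j±m)!: 2!*4!*3!*1!*2!*2! = 1152
prefactor² = (2J+1)*Δ*N² = 36/7
  k=2: +1/(2!*1!*2!*1!*1!*0!) = 1/4
  k=3: −1/(3!*0!*1!*0!*2!*1!) = -1/12
Σ = 1/6  ⇒  CG² = 36/7*1/6² = 1/7
CG = +√(1/7) = +0.377964

+√(1/7) ≈ +0.377964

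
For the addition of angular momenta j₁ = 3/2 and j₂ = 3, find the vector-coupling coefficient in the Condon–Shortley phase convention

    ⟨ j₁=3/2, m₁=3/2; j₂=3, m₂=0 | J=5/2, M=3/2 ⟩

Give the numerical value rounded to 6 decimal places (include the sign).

√[6·2!1!4!/8! · 3!0!3!3!4!1!] = √(1296/35)
  +(−1)^0/∏(0,2,0,3,1,1)! = 1/12  (running 1/12)
⟨..|..⟩ = √(1296/35)·(1/12) = +0.507093

+√(9/35) = +0.507093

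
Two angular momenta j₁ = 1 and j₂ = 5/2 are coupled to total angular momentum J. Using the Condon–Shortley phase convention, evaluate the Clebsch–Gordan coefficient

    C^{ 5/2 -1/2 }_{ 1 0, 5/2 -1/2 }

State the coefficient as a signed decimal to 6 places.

+√(1/35) ≈ +0.169031

j₁+j₂−J=1  J+j₁−j₂=1  J−j₁+j₂=4  j₁+j₂+J+1=7
(j₁±m₁, j₂±m₂, J±M) = (1,1,2,3,2,3)
P² = 144/35
sum k=0..1:
  [0] +1/4 = 1/4
  [1] −1/6 = -1/6
S = 1/12
C² = P²·S² = 1/35 ; C = +0.169031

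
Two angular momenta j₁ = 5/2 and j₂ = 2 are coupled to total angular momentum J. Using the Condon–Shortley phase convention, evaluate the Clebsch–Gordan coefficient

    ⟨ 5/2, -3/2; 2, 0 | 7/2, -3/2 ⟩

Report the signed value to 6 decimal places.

-0.534522  (= −√(2/7))

√[8·1!4!3!/9! · 1!4!2!2!2!5!] = √(512/7)
  +(−1)^0/∏(0,1,4,2,0,1)! = 1/48  (running 1/48)
  +(−1)^1/∏(1,0,3,1,1,2)! = -1/12  (running -1/16)
⟨..|..⟩ = √(512/7)·(-1/16) = -0.534522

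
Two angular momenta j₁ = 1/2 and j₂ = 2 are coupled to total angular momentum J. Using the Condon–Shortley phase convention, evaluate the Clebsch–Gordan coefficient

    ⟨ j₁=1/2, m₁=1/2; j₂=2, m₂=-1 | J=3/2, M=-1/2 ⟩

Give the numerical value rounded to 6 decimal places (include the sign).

+0.774597  (= +√(3/5))

√[4·1!0!3!/5! · 1!0!1!3!1!2!] = √(12/5)
  +(−1)^0/∏(0,1,0,1,0,2)! = 1/2  (running 1/2)
⟨..|..⟩ = √(12/5)·(1/2) = +0.774597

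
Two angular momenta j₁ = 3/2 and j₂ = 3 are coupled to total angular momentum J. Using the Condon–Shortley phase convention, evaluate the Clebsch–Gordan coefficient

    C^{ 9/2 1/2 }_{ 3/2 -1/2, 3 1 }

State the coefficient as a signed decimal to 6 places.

+0.597614  (= +√(5/14))

√[10·0!3!6!/10! · 1!2!4!2!5!4!] = √(23040/7)
  +(−1)^0/∏(0,0,2,4,1,2)! = 1/96  (running 1/96)
⟨..|..⟩ = √(23040/7)·(1/96) = +0.597614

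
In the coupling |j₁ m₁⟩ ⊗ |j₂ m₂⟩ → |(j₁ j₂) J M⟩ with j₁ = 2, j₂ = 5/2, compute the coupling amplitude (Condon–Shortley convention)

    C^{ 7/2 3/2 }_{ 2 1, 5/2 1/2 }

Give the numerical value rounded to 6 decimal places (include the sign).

j₁+j₂−J=1  J+j₁−j₂=3  J−j₁+j₂=4  j₁+j₂+J+1=9
(j₁±m₁, j₂±m₂, J±M) = (3,1,3,2,5,2)
P² = 384/7
sum k=0..1:
  [0] +1/12 = 1/12
  [1] −1/24 = -1/24
S = 1/24
C² = P²·S² = 2/21 ; C = +0.308607

+√(2/21) = +0.308607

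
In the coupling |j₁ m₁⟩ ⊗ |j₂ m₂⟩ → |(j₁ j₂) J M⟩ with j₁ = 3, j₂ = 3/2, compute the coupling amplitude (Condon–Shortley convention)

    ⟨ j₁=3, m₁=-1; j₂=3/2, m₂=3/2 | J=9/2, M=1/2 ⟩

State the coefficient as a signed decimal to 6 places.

+√(5/42) ≈ +0.345033

√[10·0!6!3!/10! · 2!4!3!0!5!4!] = √(69120/7)
  +(−1)^0/∏(0,0,4,3,2,0)! = 1/288  (running 1/288)
⟨..|..⟩ = √(69120/7)·(1/288) = +0.345033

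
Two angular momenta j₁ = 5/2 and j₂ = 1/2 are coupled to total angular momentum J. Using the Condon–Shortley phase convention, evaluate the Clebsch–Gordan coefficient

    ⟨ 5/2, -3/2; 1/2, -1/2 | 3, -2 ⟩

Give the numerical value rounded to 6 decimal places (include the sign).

j₁+j₂−J=0  J+j₁−j₂=5  J−j₁+j₂=1  j₁+j₂+J+1=7
(j₁±m₁, j₂±m₂, J±M) = (1,4,0,1,1,5)
P² = 480
sum k=0..0:
  [0] +1/24 = 1/24
S = 1/24
C² = P²·S² = 5/6 ; C = +0.912871

+0.912871  (= +√(5/6))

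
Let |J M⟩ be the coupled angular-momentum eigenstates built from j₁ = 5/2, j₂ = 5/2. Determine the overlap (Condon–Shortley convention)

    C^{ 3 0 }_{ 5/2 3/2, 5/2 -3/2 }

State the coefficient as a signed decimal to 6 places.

+0.521749  (= +√(49/180))

√[7·2!3!3!/9! · 4!1!1!4!3!3!] = √(144/5)
  +(−1)^0/∏(0,2,1,1,2,2)! = 1/8  (running 1/8)
  +(−1)^1/∏(1,1,0,0,3,3)! = -1/36  (running 7/72)
⟨..|..⟩ = √(144/5)·(7/72) = +0.521749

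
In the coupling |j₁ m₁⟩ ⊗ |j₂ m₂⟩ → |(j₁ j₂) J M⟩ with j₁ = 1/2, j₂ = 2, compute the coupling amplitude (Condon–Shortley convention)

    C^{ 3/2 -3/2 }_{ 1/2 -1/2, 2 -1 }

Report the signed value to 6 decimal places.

j₁+j₂−J=1  J+j₁−j₂=0  J−j₁+j₂=3  j₁+j₂+J+1=5
(j₁±m₁, j₂±m₂, J±M) = (0,1,1,3,0,3)
P² = 36/5
sum k=1..1:
  [1] −1/6 = -1/6
S = -1/6
C² = P²·S² = 1/5 ; C = -0.447214

-0.447214  (= −√(1/5))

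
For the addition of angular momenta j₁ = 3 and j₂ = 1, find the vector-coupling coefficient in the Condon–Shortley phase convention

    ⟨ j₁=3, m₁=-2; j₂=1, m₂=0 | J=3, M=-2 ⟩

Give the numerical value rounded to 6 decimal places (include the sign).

-0.577350

triangle: 1!·5!·1!/8! = 120/40320
(j±m)!: 1!·5!·1!·1!·1!·5! = 14400
prefactor² = (2J+1)·Δ·N² = 300
  k=0: +1/(0!·1!·5!·1!·0!·0!) = 1/120
  k=1: −1/(1!·0!·4!·0!·1!·1!) = -1/24
Σ = -1/30  ⇒  CG² = 300·(-1/30)² = 1/3
CG = −√(1/3) = -0.577350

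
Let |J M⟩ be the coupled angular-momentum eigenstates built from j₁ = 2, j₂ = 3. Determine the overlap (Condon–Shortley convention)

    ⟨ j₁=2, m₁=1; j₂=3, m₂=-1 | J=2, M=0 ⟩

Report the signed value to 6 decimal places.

-0.377964  (= −√(1/7))

triangle: 3!·1!·3!/8! = 36/40320
(j±m)!: 3!·1!·2!·4!·2!·2! = 1152
prefactor² = (2J+1)·Δ·N² = 36/7
  k=0: +1/(0!·3!·1!·2!·0!·1!) = 1/12
  k=1: −1/(1!·2!·0!·1!·1!·2!) = -1/4
Σ = -1/6  ⇒  CG² = 36/7·(-1/6)² = 1/7
CG = −√(1/7) = -0.377964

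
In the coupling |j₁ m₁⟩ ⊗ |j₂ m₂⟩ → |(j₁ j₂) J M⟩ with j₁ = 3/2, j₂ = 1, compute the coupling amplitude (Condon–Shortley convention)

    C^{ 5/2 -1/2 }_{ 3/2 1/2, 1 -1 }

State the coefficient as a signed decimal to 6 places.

+√(3/10) ≈ +0.547723

triangle: 0!·3!·2!/6! = 12/720
(j±m)!: 2!·1!·0!·2!·2!·3! = 48
prefactor² = (2J+1)·Δ·N² = 24/5
  k=0: +1/(0!·0!·1!·0!·2!·2!) = 1/4
Σ = 1/4  ⇒  CG² = 24/5·1/4² = 3/10
CG = +√(3/10) = +0.547723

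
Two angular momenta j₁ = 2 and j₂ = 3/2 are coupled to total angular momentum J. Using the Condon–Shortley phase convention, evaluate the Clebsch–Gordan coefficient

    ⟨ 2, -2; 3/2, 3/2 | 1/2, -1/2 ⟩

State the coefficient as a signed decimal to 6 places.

√[2·3!1!0!/5! · 0!4!3!0!0!1!] = √(72/5)
  +(−1)^3/∏(3,0,1,0,0,0)! = -1/6  (running -1/6)
⟨..|..⟩ = √(72/5)·(-1/6) = -0.632456

-0.632456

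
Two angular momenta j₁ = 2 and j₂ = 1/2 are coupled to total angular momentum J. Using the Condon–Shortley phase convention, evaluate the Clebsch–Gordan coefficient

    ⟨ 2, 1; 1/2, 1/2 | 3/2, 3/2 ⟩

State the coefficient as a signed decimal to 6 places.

−√(1/5) = -0.447214

√[4·1!3!0!/5! · 3!1!1!0!3!0!] = √(36/5)
  +(−1)^1/∏(1,0,0,0,3,0)! = -1/6  (running -1/6)
⟨..|..⟩ = √(36/5)·(-1/6) = -0.447214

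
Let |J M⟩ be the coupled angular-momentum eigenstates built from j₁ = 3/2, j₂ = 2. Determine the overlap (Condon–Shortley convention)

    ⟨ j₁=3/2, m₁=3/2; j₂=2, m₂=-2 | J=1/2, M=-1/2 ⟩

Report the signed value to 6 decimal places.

+0.632456

√[2·3!0!1!/5! · 3!0!0!4!0!1!] = √(72/5)
  +(−1)^0/∏(0,3,0,0,0,1)! = 1/6  (running 1/6)
⟨..|..⟩ = √(72/5)·(1/6) = +0.632456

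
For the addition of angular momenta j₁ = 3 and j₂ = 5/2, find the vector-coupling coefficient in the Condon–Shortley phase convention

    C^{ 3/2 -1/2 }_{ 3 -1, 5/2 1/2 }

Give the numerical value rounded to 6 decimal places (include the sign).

−√(1/105) ≈ -0.097590

√[4·4!2!1!/8! · 2!4!3!2!1!2!] = √(192/35)
  +(−1)^2/∏(2,2,2,1,0,0)! = 1/8  (running 1/8)
  +(−1)^3/∏(3,1,1,0,1,1)! = -1/6  (running -1/24)
⟨..|..⟩ = √(192/35)·(-1/24) = -0.097590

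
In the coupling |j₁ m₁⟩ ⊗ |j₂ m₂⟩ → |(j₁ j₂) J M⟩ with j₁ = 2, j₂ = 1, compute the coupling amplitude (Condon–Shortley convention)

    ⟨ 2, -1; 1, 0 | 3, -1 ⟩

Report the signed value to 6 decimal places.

triangle: 0!·4!·2!/7! = 48/5040
(j±m)!: 1!·3!·1!·1!·2!·4! = 288
prefactor² = (2J+1)·Δ·N² = 96/5
  k=0: +1/(0!·0!·3!·1!·1!·1!) = 1/6
Σ = 1/6  ⇒  CG² = 96/5·1/6² = 8/15
CG = +√(8/15) = +0.730297

+√(8/15) ≈ +0.730297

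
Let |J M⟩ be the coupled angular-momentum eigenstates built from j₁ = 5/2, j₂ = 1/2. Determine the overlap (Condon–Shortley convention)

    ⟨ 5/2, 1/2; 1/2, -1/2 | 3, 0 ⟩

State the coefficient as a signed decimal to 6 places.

triangle: 0!×5!×1!/7! = 120/5040
(j±m)!: 3!×2!×0!×1!×3!×3! = 432
prefactor² = (2J+1)×Δ×N² = 72
  k=0: +1/(0!×0!×2!×0!×3!×1!) = 1/12
Σ = 1/12  ⇒  CG² = 72×1/12² = 1/2
CG = +√(1/2) = +0.707107

+√(1/2) = +0.707107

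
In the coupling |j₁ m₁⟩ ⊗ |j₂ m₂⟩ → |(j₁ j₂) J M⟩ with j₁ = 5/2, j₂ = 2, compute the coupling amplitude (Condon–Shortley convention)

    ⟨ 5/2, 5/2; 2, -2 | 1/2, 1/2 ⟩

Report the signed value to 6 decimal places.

+0.577350

j₁+j₂−J=4  J+j₁−j₂=1  J−j₁+j₂=0  j₁+j₂+J+1=6
(j₁±m₁, j₂±m₂, J±M) = (5,0,0,4,1,0)
P² = 192
sum k=0..0:
  [0] +1/24 = 1/24
S = 1/24
C² = P²·S² = 1/3 ; C = +0.577350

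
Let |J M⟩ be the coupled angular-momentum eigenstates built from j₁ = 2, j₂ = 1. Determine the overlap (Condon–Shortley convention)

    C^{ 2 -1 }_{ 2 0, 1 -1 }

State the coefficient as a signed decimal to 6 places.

√[5·1!3!1!/6! · 2!2!0!2!1!3!] = √(2)
  +(−1)^0/∏(0,1,2,0,1,1)! = 1/2  (running 1/2)
⟨..|..⟩ = √(2)·(1/2) = +0.707107

+√(1/2) = +0.707107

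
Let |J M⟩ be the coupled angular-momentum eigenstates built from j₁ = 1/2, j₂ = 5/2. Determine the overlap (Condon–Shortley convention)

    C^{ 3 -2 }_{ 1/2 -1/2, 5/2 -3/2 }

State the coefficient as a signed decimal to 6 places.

j₁+j₂−J=0  J+j₁−j₂=1  J−j₁+j₂=5  j₁+j₂+J+1=7
(j₁±m₁, j₂±m₂, J±M) = (0,1,1,4,1,5)
P² = 480
sum k=0..0:
  [0] +1/24 = 1/24
S = 1/24
C² = P²·S² = 5/6 ; C = +0.912871

+√(5/6) ≈ +0.912871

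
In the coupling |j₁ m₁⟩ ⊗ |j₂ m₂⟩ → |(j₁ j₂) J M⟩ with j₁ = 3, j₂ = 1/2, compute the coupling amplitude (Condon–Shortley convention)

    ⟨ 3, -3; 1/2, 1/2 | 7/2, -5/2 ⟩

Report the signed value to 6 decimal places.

+√(1/7) ≈ +0.377964

triangle: 0!×6!×1!/8! = 720/40320
(j±m)!: 0!×6!×1!×0!×1!×6! = 518400
prefactor² = (2J+1)×Δ×N² = 518400/7
  k=0: +1/(0!×0!×6!×1!×0!×0!) = 1/720
Σ = 1/720  ⇒  CG² = 518400/7×1/720² = 1/7
CG = +√(1/7) = +0.377964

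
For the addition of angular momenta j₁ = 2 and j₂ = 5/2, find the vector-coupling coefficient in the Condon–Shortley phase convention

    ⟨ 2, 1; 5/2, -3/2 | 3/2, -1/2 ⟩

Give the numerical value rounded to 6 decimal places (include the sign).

√[4·3!1!2!/7! · 3!1!1!4!1!2!] = √(96/35)
  +(−1)^0/∏(0,3,1,1,0,1)! = 1/6  (running 1/6)
  +(−1)^1/∏(1,2,0,0,1,2)! = -1/4  (running -1/12)
⟨..|..⟩ = √(96/35)·(-1/12) = -0.138013

-0.138013  (= −√(2/105))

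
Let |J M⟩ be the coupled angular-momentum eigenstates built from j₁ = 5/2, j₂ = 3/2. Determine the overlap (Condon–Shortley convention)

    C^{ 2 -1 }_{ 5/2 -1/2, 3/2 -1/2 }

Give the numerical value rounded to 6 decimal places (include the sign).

triangle: 2!·3!·1!/7! = 12/5040
(j±m)!: 2!·3!·1!·2!·1!·3! = 144
prefactor² = (2J+1)·Δ·N² = 12/7
  k=0: +1/(0!·2!·3!·1!·0!·0!) = 1/12
  k=1: −1/(1!·1!·2!·0!·1!·1!) = -1/2
Σ = -5/12  ⇒  CG² = 12/7·(-5/12)² = 25/84
CG = −√(25/84) = -0.545545

−√(25/84) ≈ -0.545545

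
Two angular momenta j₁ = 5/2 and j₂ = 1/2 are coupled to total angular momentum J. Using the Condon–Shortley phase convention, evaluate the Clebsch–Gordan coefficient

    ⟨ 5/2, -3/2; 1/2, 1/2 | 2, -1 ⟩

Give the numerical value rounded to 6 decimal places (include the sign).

√[5·1!4!0!/6! · 1!4!1!0!1!3!] = √(24)
  +(−1)^1/∏(1,0,3,0,1,0)! = -1/6  (running -1/6)
⟨..|..⟩ = √(24)·(-1/6) = -0.816497

-0.816497  (= −√(2/3))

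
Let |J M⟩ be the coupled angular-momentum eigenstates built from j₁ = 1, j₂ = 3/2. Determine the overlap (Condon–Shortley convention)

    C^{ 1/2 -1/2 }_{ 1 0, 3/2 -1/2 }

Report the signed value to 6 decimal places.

√[2·2!0!1!/4! · 1!1!1!2!0!1!] = √(1/3)
  +(−1)^1/∏(1,1,0,0,0,1)! = -1  (running -1)
⟨..|..⟩ = √(1/3)·(-1) = -0.577350

-0.577350  (= −√(1/3))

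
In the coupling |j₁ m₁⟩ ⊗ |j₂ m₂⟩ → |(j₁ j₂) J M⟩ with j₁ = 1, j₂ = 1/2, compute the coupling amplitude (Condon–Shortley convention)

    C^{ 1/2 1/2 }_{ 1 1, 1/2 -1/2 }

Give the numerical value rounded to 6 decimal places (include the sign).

+√(2/3) = +0.816497

j₁+j₂−J=1  J+j₁−j₂=1  J−j₁+j₂=0  j₁+j₂+J+1=3
(j₁±m₁, j₂±m₂, J±M) = (2,0,0,1,1,0)
P² = 2/3
sum k=0..0:
  [0] +1/1 = 1
S = 1
C² = P²·S² = 2/3 ; C = +0.816497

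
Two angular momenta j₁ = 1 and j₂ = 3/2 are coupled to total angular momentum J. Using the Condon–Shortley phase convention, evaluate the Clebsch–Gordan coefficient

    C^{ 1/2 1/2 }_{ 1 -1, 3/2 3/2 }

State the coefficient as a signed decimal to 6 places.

triangle: 2!·0!·1!/4! = 2/24
(j±m)!: 0!·2!·3!·0!·1!·0! = 12
prefactor² = (2J+1)·Δ·N² = 2
  k=2: +1/(2!·0!·0!·1!·0!·0!) = 1/2
Σ = 1/2  ⇒  CG² = 2·1/2² = 1/2
CG = +√(1/2) = +0.707107

+0.707107  (= +√(1/2))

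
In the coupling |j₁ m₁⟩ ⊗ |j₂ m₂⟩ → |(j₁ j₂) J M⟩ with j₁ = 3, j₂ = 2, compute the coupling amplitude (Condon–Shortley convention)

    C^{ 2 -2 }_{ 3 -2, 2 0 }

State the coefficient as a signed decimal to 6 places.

+0.597614

triangle: 3!×3!×1!/8! = 36/40320
(j±m)!: 1!×5!×2!×2!×0!×4! = 11520
prefactor² = (2J+1)×Δ×N² = 360/7
  k=2: +1/(2!×1!×3!×0!×0!×1!) = 1/12
Σ = 1/12  ⇒  CG² = 360/7×1/12² = 5/14
CG = +√(5/14) = +0.597614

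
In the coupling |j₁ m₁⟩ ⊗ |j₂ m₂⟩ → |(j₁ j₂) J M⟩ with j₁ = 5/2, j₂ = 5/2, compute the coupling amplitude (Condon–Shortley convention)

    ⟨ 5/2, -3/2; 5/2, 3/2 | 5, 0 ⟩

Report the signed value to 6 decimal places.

+√(25/252) = +0.314970

triangle: 0!·5!·5!/11! = 14400/39916800
(j±m)!: 1!·4!·4!·1!·5!·5! = 8294400
prefactor² = (2J+1)·Δ·N² = 230400/7
  k=0: +1/(0!·0!·4!·4!·1!·1!) = 1/576
Σ = 1/576  ⇒  CG² = 230400/7·1/576² = 25/252
CG = +√(25/252) = +0.314970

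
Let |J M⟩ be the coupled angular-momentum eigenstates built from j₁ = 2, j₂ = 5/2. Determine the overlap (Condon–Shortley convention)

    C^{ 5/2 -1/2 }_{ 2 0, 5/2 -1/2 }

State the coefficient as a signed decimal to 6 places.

-0.478091

triangle: 2!·2!·3!/8! = 24/40320
(j±m)!: 2!·2!·2!·3!·2!·3! = 576
prefactor² = (2J+1)·Δ·N² = 72/35
  k=0: +1/(0!·2!·2!·2!·0!·1!) = 1/8
  k=1: −1/(1!·1!·1!·1!·1!·2!) = -1/2
  k=2: +1/(2!·0!·0!·0!·2!·3!) = 1/24
Σ = -1/3  ⇒  CG² = 72/35·(-1/3)² = 8/35
CG = −√(8/35) = -0.478091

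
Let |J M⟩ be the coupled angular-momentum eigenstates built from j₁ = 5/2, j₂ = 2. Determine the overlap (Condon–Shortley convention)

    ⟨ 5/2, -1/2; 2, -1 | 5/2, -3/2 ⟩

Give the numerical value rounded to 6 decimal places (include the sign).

-0.414039  (= −√(6/35))

√[6·2!3!2!/8! · 2!3!1!3!1!4!] = √(216/35)
  +(−1)^0/∏(0,2,3,1,0,1)! = 1/12  (running 1/12)
  +(−1)^1/∏(1,1,2,0,1,2)! = -1/4  (running -1/6)
⟨..|..⟩ = √(216/35)·(-1/6) = -0.414039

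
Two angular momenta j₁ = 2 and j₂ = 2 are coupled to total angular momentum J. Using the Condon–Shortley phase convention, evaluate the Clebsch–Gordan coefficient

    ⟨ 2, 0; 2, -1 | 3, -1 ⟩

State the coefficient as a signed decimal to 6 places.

triangle: 1!·3!·3!/8! = 36/40320
(j±m)!: 2!·2!·1!·3!·2!·4! = 1152
prefactor² = (2J+1)·Δ·N² = 36/5
  k=0: +1/(0!·1!·2!·1!·1!·2!) = 1/4
  k=1: −1/(1!·0!·1!·0!·2!·3!) = -1/12
Σ = 1/6  ⇒  CG² = 36/5·1/6² = 1/5
CG = +√(1/5) = +0.447214

+√(1/5) = +0.447214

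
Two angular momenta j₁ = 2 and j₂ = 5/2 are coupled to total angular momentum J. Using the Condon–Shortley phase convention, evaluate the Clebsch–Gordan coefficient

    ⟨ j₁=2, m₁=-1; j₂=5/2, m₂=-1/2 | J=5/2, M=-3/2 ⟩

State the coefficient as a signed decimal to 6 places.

√[6·2!2!3!/8! · 1!3!2!3!1!4!] = √(216/35)
  +(−1)^1/∏(1,1,2,1,0,2)! = -1/4  (running -1/4)
  +(−1)^2/∏(2,0,1,0,1,3)! = 1/12  (running -1/6)
⟨..|..⟩ = √(216/35)·(-1/6) = -0.414039

-0.414039  (= −√(6/35))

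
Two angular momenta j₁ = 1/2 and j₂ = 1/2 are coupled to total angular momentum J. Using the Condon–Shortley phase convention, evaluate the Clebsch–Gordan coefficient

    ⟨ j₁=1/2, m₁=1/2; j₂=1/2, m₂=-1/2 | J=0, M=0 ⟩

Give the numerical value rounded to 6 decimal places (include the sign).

j₁+j₂−J=1  J+j₁−j₂=0  J−j₁+j₂=0  j₁+j₂+J+1=2
(j₁±m₁, j₂±m₂, J±M) = (1,0,0,1,0,0)
P² = 1/2
sum k=0..0:
  [0] +1/1 = 1
S = 1
C² = P²·S² = 1/2 ; C = +0.707107

+0.707107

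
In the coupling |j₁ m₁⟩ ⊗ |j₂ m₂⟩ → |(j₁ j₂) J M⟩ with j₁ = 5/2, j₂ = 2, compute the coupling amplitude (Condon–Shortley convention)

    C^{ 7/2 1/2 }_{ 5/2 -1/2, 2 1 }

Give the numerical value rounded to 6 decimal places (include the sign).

√[8·1!4!3!/9! · 2!3!3!1!4!3!] = √(1152/35)
  +(−1)^0/∏(0,1,3,3,1,0)! = 1/36  (running 1/36)
  +(−1)^1/∏(1,0,2,2,2,1)! = -1/8  (running -7/72)
⟨..|..⟩ = √(1152/35)·(-7/72) = -0.557773

−√(14/45) = -0.557773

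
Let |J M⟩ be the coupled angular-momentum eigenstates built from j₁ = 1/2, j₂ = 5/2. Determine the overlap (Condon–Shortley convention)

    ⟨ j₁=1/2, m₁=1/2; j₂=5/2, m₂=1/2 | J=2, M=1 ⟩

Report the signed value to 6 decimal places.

j₁+j₂−J=1  J+j₁−j₂=0  J−j₁+j₂=4  j₁+j₂+J+1=6
(j₁±m₁, j₂±m₂, J±M) = (1,0,3,2,3,1)
P² = 12
sum k=0..0:
  [0] +1/6 = 1/6
S = 1/6
C² = P²·S² = 1/3 ; C = +0.577350

+√(1/3) = +0.577350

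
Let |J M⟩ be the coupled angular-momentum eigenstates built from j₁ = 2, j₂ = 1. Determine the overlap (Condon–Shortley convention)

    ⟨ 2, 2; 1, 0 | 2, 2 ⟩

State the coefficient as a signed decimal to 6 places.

+√(2/3) ≈ +0.816497

j₁+j₂−J=1  J+j₁−j₂=3  J−j₁+j₂=1  j₁+j₂+J+1=6
(j₁±m₁, j₂±m₂, J±M) = (4,0,1,1,4,0)
P² = 24
sum k=0..0:
  [0] +1/6 = 1/6
S = 1/6
C² = P²·S² = 2/3 ; C = +0.816497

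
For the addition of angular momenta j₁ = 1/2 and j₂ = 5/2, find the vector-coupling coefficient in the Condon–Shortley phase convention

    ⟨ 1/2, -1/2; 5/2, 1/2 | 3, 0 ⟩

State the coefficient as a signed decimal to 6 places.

j₁+j₂−J=0  J+j₁−j₂=1  J−j₁+j₂=5  j₁+j₂+J+1=7
(j₁±m₁, j₂±m₂, J±M) = (0,1,3,2,3,3)
P² = 72
sum k=0..0:
  [0] +1/12 = 1/12
S = 1/12
C² = P²·S² = 1/2 ; C = +0.707107

+0.707107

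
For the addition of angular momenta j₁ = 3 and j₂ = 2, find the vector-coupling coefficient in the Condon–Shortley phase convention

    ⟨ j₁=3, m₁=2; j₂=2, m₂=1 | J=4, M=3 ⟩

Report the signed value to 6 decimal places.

+√(1/20) ≈ +0.223607

j₁+j₂−J=1  J+j₁−j₂=5  J−j₁+j₂=3  j₁+j₂+J+1=10
(j₁±m₁, j₂±m₂, J±M) = (5,1,3,1,7,1)
P² = 6480
sum k=0..1:
  [0] +1/144 = 1/144
  [1] −1/240 = -1/240
S = 1/360
C² = P²·S² = 1/20 ; C = +0.223607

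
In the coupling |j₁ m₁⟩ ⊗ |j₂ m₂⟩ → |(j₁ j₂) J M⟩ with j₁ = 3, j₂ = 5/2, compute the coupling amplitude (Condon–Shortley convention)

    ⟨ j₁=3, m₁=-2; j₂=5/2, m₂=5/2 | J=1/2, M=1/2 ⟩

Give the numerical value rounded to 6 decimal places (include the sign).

√[2·5!1!0!/7! · 1!5!5!0!1!0!] = √(4800/7)
  +(−1)^5/∏(5,0,0,0,1,0)! = -1/120  (running -1/120)
⟨..|..⟩ = √(4800/7)·(-1/120) = -0.218218

−√(1/21) = -0.218218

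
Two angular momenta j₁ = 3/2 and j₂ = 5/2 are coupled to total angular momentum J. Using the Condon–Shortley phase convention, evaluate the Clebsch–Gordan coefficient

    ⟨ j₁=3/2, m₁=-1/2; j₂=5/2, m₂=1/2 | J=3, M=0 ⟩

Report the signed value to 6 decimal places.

j₁+j₂−J=1  J+j₁−j₂=2  J−j₁+j₂=4  j₁+j₂+J+1=8
(j₁±m₁, j₂±m₂, J±M) = (1,2,3,2,3,3)
P² = 36/5
sum k=0..1:
  [0] +1/12 = 1/12
  [1] −1/4 = -1/4
S = -1/6
C² = P²·S² = 1/5 ; C = -0.447214

-0.447214  (= −√(1/5))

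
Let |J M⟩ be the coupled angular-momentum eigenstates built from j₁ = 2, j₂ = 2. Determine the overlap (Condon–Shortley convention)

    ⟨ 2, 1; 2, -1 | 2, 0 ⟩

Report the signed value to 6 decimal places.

+0.267261

√[5·2!2!2!/7! · 3!1!1!3!2!2!] = √(8/7)
  +(−1)^0/∏(0,2,1,1,1,1)! = 1/2  (running 1/2)
  +(−1)^1/∏(1,1,0,0,2,2)! = -1/4  (running 1/4)
⟨..|..⟩ = √(8/7)·(1/4) = +0.267261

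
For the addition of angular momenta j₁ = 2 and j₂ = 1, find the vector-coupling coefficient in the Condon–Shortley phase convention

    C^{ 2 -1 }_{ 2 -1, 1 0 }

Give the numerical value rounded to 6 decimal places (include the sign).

-0.408248  (= −√(1/6))

√[5·1!3!1!/6! · 1!3!1!1!1!3!] = √(3/2)
  +(−1)^0/∏(0,1,3,1,0,0)! = 1/6  (running 1/6)
  +(−1)^1/∏(1,0,2,0,1,1)! = -1/2  (running -1/3)
⟨..|..⟩ = √(3/2)·(-1/3) = -0.408248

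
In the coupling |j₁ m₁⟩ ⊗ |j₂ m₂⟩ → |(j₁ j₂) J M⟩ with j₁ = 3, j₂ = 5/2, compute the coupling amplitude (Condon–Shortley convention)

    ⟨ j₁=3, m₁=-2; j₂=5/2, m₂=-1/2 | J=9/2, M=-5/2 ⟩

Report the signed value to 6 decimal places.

√[10·1!5!4!/11! · 1!5!2!3!2!7!] = √(115200/11)
  +(−1)^0/∏(0,1,5,2,0,2)! = 1/480  (running 1/480)
  +(−1)^1/∏(1,0,4,1,1,3)! = -1/144  (running -7/1440)
⟨..|..⟩ = √(115200/11)·(-7/1440) = -0.497468

−√(49/198) = -0.497468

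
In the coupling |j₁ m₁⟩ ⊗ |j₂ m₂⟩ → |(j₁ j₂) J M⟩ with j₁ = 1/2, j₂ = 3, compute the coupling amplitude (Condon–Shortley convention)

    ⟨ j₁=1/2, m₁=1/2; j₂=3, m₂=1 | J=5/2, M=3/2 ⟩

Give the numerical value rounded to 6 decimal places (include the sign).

triangle: 1!·0!·5!/7! = 120/5040
(j±m)!: 1!·0!·4!·2!·4!·1! = 1152
prefactor² = (2J+1)·Δ·N² = 1152/7
  k=0: +1/(0!·1!·0!·4!·0!·1!) = 1/24
Σ = 1/24  ⇒  CG² = 1152/7·1/24² = 2/7
CG = +√(2/7) = +0.534522

+√(2/7) ≈ +0.534522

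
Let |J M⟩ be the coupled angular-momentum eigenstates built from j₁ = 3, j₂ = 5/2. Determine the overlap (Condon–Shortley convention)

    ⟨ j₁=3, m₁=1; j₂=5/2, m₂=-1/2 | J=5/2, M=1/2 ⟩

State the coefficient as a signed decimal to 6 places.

triangle: 3!*3!*2!/9! = 72/362880
(j±m)!: 4!*2!*2!*3!*3!*2! = 6912
prefactor² = (2J+1)*Δ*N² = 288/35
  k=0: +1/(0!*3!*2!*2!*1!*0!) = 1/24
  k=1: −1/(1!*2!*1!*1!*2!*1!) = -1/4
  k=2: +1/(2!*1!*0!*0!*3!*2!) = 1/24
Σ = -1/6  ⇒  CG² = 288/35*(-1/6)² = 8/35
CG = −√(8/35) = -0.478091

−√(8/35) = -0.478091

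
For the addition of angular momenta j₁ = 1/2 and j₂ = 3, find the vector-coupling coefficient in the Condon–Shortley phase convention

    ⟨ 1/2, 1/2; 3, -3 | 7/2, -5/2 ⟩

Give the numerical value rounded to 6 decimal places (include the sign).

+0.377964  (= +√(1/7))

√[8·0!1!6!/8! · 1!0!0!6!1!6!] = √(518400/7)
  +(−1)^0/∏(0,0,0,0,1,6)! = 1/720  (running 1/720)
⟨..|..⟩ = √(518400/7)·(1/720) = +0.377964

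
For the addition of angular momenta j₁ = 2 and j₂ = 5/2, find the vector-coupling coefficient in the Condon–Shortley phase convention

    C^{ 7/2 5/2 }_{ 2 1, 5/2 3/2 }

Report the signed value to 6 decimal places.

√[8·1!3!4!/9! · 3!1!4!1!6!1!] = √(2304/7)
  +(−1)^0/∏(0,1,1,4,2,0)! = 1/48  (running 1/48)
  +(−1)^1/∏(1,0,0,3,3,1)! = -1/36  (running -1/144)
⟨..|..⟩ = √(2304/7)·(-1/144) = -0.125988

-0.125988  (= −√(1/63))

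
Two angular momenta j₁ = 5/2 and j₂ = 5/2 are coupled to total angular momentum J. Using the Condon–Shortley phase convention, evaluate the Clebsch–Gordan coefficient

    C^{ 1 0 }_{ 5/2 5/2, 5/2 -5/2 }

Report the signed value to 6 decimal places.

j₁+j₂−J=4  J+j₁−j₂=1  J−j₁+j₂=1  j₁+j₂+J+1=7
(j₁±m₁, j₂±m₂, J±M) = (5,0,0,5,1,1)
P² = 1440/7
sum k=0..0:
  [0] +1/24 = 1/24
S = 1/24
C² = P²·S² = 5/14 ; C = +0.597614

+0.597614  (= +√(5/14))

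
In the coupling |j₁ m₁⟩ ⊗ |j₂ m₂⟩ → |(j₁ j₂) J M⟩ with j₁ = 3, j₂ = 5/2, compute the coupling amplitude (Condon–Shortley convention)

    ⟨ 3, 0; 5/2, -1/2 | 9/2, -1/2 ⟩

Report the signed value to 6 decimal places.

√[10·1!5!4!/11! · 3!3!2!3!4!5!] = √(69120/77)
  +(−1)^0/∏(0,1,3,2,2,2)! = 1/48  (running 1/48)
  +(−1)^1/∏(1,0,2,1,3,3)! = -1/72  (running 1/144)
⟨..|..⟩ = √(69120/77)·(1/144) = +0.208063

+√(10/231) ≈ +0.208063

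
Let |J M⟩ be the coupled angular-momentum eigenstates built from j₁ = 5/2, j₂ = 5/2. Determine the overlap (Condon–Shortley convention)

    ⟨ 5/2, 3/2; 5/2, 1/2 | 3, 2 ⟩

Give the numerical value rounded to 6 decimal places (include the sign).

triangle: 2!·3!·3!/9! = 72/362880
(j±m)!: 4!·1!·3!·2!·5!·1! = 34560
prefactor² = (2J+1)·Δ·N² = 48
  k=0: +1/(0!·2!·1!·3!·2!·0!) = 1/24
  k=1: −1/(1!·1!·0!·2!·3!·1!) = -1/12
Σ = -1/24  ⇒  CG² = 48·(-1/24)² = 1/12
CG = −√(1/12) = -0.288675

−√(1/12) ≈ -0.288675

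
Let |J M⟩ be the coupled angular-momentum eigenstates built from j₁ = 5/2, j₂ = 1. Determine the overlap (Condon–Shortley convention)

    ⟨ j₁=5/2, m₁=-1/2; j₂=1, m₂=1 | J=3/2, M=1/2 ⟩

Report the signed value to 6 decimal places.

+0.447214

√[4·2!3!0!/6! · 2!3!2!0!2!1!] = √(16/5)
  +(−1)^2/∏(2,0,1,0,2,0)! = 1/4  (running 1/4)
⟨..|..⟩ = √(16/5)·(1/4) = +0.447214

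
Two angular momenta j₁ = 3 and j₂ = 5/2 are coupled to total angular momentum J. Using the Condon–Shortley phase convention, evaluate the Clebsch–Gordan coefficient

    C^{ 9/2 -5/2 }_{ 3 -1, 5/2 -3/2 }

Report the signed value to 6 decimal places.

+0.317821

j₁+j₂−J=1  J+j₁−j₂=5  J−j₁+j₂=4  j₁+j₂+J+1=11
(j₁±m₁, j₂±m₂, J±M) = (2,4,1,4,2,7)
P² = 92160/11
sum k=0..1:
  [0] +1/144 = 1/144
  [1] −1/288 = -1/288
S = 1/288
C² = P²·S² = 10/99 ; C = +0.317821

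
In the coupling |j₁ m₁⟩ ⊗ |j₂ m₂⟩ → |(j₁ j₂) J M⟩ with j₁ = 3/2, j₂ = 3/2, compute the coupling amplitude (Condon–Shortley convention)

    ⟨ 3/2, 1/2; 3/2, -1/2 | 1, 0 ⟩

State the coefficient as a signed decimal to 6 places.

j₁+j₂−J=2  J+j₁−j₂=1  J−j₁+j₂=1  j₁+j₂+J+1=5
(j₁±m₁, j₂±m₂, J±M) = (2,1,1,2,1,1)
P² = 1/5
sum k=0..1:
  [0] +1/2 = 1/2
  [1] −1/1 = -1
S = -1/2
C² = P²·S² = 1/20 ; C = -0.223607

-0.223607  (= −√(1/20))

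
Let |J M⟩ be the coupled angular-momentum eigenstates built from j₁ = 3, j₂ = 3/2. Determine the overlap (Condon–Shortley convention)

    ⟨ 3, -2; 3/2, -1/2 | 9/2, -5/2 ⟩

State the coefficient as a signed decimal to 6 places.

+0.707107  (= +√(1/2))

√[10·0!6!3!/10! · 1!5!1!2!2!7!] = √(28800)
  +(−1)^0/∏(0,0,5,1,1,2)! = 1/240  (running 1/240)
⟨..|..⟩ = √(28800)·(1/240) = +0.707107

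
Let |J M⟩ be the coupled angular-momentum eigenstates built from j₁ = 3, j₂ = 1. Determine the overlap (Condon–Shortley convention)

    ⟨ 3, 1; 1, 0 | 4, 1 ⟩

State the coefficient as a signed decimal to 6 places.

+√(15/28) = +0.731925

j₁+j₂−J=0  J+j₁−j₂=6  J−j₁+j₂=2  j₁+j₂+J+1=9
(j₁±m₁, j₂±m₂, J±M) = (4,2,1,1,5,3)
P² = 8640/7
sum k=0..0:
  [0] +1/48 = 1/48
S = 1/48
C² = P²·S² = 15/28 ; C = +0.731925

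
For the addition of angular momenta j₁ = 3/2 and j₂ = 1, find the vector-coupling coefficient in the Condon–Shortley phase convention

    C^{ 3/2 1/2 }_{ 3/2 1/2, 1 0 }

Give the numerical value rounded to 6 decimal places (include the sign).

+√(1/15) ≈ +0.258199

√[4·1!2!1!/5! · 2!1!1!1!2!1!] = √(4/15)
  +(−1)^0/∏(0,1,1,1,1,0)! = 1  (running 1)
  +(−1)^1/∏(1,0,0,0,2,1)! = -1/2  (running 1/2)
⟨..|..⟩ = √(4/15)·(1/2) = +0.258199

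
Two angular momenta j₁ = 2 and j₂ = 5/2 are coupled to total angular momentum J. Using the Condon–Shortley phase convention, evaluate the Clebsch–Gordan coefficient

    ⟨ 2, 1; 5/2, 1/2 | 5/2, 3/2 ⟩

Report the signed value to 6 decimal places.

j₁+j₂−J=2  J+j₁−j₂=2  J−j₁+j₂=3  j₁+j₂+J+1=8
(j₁±m₁, j₂±m₂, J±M) = (3,1,3,2,4,1)
P² = 216/35
sum k=0..1:
  [0] +1/12 = 1/12
  [1] −1/4 = -1/4
S = -1/6
C² = P²·S² = 6/35 ; C = -0.414039

−√(6/35) = -0.414039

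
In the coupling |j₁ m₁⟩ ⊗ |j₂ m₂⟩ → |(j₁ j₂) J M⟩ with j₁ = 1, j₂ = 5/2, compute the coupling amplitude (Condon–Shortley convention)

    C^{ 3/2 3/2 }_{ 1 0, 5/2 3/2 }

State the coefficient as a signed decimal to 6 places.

−√(4/15) = -0.516398

√[4·2!0!3!/6! · 1!1!4!1!3!0!] = √(48/5)
  +(−1)^1/∏(1,1,0,3,0,0)! = -1/6  (running -1/6)
⟨..|..⟩ = √(48/5)·(-1/6) = -0.516398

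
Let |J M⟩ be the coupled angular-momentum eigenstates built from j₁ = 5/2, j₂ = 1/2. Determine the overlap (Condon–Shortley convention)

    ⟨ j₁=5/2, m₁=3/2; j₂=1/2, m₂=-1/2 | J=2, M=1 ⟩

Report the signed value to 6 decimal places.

+√(2/3) = +0.816497

j₁+j₂−J=1  J+j₁−j₂=4  J−j₁+j₂=0  j₁+j₂+J+1=6
(j₁±m₁, j₂±m₂, J±M) = (4,1,0,1,3,1)
P² = 24
sum k=0..0:
  [0] +1/6 = 1/6
S = 1/6
C² = P²·S² = 2/3 ; C = +0.816497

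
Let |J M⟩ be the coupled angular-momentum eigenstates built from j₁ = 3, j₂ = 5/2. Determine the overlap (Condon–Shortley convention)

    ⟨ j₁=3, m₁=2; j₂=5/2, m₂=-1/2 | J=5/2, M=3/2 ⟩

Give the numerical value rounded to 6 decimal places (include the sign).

√[6·3!3!2!/9! · 5!1!2!3!4!1!] = √(288/7)
  +(−1)^0/∏(0,3,1,2,2,0)! = 1/24  (running 1/24)
  +(−1)^1/∏(1,2,0,1,3,1)! = -1/12  (running -1/24)
⟨..|..⟩ = √(288/7)·(-1/24) = -0.267261

−√(1/14) ≈ -0.267261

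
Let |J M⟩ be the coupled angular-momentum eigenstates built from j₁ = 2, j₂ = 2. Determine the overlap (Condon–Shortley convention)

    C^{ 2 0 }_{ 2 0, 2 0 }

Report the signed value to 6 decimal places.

√[5·2!2!2!/7! · 2!2!2!2!2!2!] = √(32/63)
  +(−1)^0/∏(0,2,2,2,0,0)! = 1/8  (running 1/8)
  +(−1)^1/∏(1,1,1,1,1,1)! = -1  (running -7/8)
  +(−1)^2/∏(2,0,0,0,2,2)! = 1/8  (running -3/4)
⟨..|..⟩ = √(32/63)·(-3/4) = -0.534522

-0.534522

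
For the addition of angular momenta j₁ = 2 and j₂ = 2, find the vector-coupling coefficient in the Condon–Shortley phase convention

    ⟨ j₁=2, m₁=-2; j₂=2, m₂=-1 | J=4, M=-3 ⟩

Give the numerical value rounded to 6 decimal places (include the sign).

+0.707107

triangle: 0!*4!*4!/9! = 576/362880
(j±m)!: 0!*4!*1!*3!*1!*7! = 725760
prefactor² = (2J+1)*Δ*N² = 10368
  k=0: +1/(0!*0!*4!*1!*0!*3!) = 1/144
Σ = 1/144  ⇒  CG² = 10368*1/144² = 1/2
CG = +√(1/2) = +0.707107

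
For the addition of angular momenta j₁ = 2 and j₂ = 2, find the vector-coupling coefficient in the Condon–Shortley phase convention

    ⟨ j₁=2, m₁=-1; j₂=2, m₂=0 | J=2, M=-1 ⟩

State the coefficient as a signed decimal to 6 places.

triangle: 2!*2!*2!/7! = 8/5040
(j±m)!: 1!*3!*2!*2!*1!*3! = 144
prefactor² = (2J+1)*Δ*N² = 8/7
  k=1: −1/(1!*1!*2!*1!*0!*1!) = -1/2
  k=2: +1/(2!*0!*1!*0!*1!*2!) = 1/4
Σ = -1/4  ⇒  CG² = 8/7*(-1/4)² = 1/14
CG = −√(1/14) = -0.267261

-0.267261  (= −√(1/14))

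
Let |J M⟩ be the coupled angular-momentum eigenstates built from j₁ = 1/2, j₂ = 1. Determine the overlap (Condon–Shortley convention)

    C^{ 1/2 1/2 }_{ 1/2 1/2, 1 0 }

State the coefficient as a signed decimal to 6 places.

j₁+j₂−J=1  J+j₁−j₂=0  J−j₁+j₂=1  j₁+j₂+J+1=3
(j₁±m₁, j₂±m₂, J±M) = (1,0,1,1,1,0)
P² = 1/3
sum k=0..0:
  [0] +1/1 = 1
S = 1
C² = P²·S² = 1/3 ; C = +0.577350

+0.577350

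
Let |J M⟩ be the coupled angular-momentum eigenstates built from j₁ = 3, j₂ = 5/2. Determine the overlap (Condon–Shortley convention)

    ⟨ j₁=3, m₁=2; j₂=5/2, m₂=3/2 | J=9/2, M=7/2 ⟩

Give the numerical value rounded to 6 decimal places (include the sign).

+√(1/99) ≈ +0.100504

j₁+j₂−J=1  J+j₁−j₂=5  J−j₁+j₂=4  j₁+j₂+J+1=11
(j₁±m₁, j₂±m₂, J±M) = (5,1,4,1,8,1)
P² = 921600/11
sum k=0..1:
  [0] +1/576 = 1/576
  [1] −1/720 = -1/720
S = 1/2880
C² = P²·S² = 1/99 ; C = +0.100504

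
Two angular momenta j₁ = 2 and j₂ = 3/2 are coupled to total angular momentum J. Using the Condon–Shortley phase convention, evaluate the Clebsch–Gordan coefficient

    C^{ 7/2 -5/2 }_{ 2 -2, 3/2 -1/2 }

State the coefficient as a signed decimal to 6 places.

triangle: 0!*4!*3!/8! = 144/40320
(j±m)!: 0!*4!*1!*2!*1!*6! = 34560
prefactor² = (2J+1)*Δ*N² = 6912/7
  k=0: +1/(0!*0!*4!*1!*0!*2!) = 1/48
Σ = 1/48  ⇒  CG² = 6912/7*1/48² = 3/7
CG = +√(3/7) = +0.654654

+0.654654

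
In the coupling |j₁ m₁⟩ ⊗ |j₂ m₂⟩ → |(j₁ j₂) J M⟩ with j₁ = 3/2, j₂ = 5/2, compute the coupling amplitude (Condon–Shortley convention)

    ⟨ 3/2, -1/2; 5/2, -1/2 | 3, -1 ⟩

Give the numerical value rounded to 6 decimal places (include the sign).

-0.129099

√[7·1!2!4!/8! · 1!2!2!3!2!4!] = √(48/5)
  +(−1)^0/∏(0,1,2,2,0,2)! = 1/8  (running 1/8)
  +(−1)^1/∏(1,0,1,1,1,3)! = -1/6  (running -1/24)
⟨..|..⟩ = √(48/5)·(-1/24) = -0.129099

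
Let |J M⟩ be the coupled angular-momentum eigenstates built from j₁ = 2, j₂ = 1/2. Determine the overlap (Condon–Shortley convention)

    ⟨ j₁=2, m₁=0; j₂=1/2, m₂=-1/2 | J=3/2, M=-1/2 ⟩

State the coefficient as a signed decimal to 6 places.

√[4·1!3!0!/5! · 2!2!0!1!1!2!] = √(8/5)
  +(−1)^0/∏(0,1,2,0,1,0)! = 1/2  (running 1/2)
⟨..|..⟩ = √(8/5)·(1/2) = +0.632456

+0.632456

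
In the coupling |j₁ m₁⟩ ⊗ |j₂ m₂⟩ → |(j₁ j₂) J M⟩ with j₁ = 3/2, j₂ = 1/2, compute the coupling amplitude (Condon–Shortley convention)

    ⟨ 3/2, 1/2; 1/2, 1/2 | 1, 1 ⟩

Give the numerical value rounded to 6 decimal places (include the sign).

-0.500000

triangle: 1!*2!*0!/4! = 2/24
(j±m)!: 2!*1!*1!*0!*2!*0! = 4
prefactor² = (2J+1)*Δ*N² = 1
  k=1: −1/(1!*0!*0!*0!*2!*0!) = -1/2
Σ = -1/2  ⇒  CG² = 1*(-1/2)² = 1/4
CG = −√(1/4) = -0.500000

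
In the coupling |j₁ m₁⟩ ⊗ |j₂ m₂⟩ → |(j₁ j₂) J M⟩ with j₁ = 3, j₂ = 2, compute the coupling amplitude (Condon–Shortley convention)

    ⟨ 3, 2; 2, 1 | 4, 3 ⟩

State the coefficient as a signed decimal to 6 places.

+√(1/20) ≈ +0.223607

√[9·1!5!3!/10! · 5!1!3!1!7!1!] = √(6480)
  +(−1)^0/∏(0,1,1,3,4,0)! = 1/144  (running 1/144)
  +(−1)^1/∏(1,0,0,2,5,1)! = -1/240  (running 1/360)
⟨..|..⟩ = √(6480)·(1/360) = +0.223607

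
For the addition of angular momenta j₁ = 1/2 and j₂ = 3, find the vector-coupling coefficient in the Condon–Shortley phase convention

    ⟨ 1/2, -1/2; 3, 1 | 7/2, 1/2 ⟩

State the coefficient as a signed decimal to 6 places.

+√(3/7) = +0.654654

√[8·0!1!6!/8! · 0!1!4!2!4!3!] = √(6912/7)
  +(−1)^0/∏(0,0,1,4,0,2)! = 1/48  (running 1/48)
⟨..|..⟩ = √(6912/7)·(1/48) = +0.654654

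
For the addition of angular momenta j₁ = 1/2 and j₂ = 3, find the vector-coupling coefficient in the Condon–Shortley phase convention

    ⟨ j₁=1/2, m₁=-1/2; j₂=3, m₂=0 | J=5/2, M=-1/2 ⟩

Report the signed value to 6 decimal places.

√[6·1!0!5!/7! · 0!1!3!3!2!3!] = √(432/7)
  +(−1)^1/∏(1,0,0,2,0,3)! = -1/12  (running -1/12)
⟨..|..⟩ = √(432/7)·(-1/12) = -0.654654

−√(3/7) ≈ -0.654654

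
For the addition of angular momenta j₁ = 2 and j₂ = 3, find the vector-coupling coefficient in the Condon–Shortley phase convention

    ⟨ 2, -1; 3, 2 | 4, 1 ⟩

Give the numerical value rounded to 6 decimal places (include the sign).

triangle: 1!*3!*5!/10! = 720/3628800
(j±m)!: 1!*3!*5!*1!*5!*3! = 518400
prefactor² = (2J+1)*Δ*N² = 6480/7
  k=0: +1/(0!*1!*3!*5!*0!*0!) = 1/720
  k=1: −1/(1!*0!*2!*4!*1!*1!) = -1/48
Σ = -7/360  ⇒  CG² = 6480/7*(-7/360)² = 7/20
CG = −√(7/20) = -0.591608

-0.591608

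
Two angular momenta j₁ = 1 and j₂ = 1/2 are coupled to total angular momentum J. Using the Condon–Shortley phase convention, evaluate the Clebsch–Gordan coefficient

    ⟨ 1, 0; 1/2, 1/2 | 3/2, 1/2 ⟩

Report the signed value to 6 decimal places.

j₁+j₂−J=0  J+j₁−j₂=2  J−j₁+j₂=1  j₁+j₂+J+1=4
(j₁±m₁, j₂±m₂, J±M) = (1,1,1,0,2,1)
P² = 2/3
sum k=0..0:
  [0] +1/1 = 1
S = 1
C² = P²·S² = 2/3 ; C = +0.816497

+0.816497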